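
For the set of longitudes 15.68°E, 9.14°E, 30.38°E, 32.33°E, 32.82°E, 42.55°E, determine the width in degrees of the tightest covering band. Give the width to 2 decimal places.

33.41°

Sort the longitudes: +9.14°, +15.68°, +30.38°, +32.33°, +32.82°, +42.55°.
Eastward gaps between consecutive values (wrapping around): 6.54°, 14.70°, 1.95°, 0.49°, 9.73°, 326.59°.
Largest gap = 326.59° ⇒ minimal covering band is its complement: 360° − 326.59° = 33.41°.
Band runs from +9.14° eastward to +42.55°.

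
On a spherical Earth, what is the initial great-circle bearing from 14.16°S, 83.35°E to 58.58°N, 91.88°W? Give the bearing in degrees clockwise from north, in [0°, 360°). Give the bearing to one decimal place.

Δλ = -91.88 − 83.35 = -175.23°.
θ = atan2( sin Δλ · cos φ₂ , cos φ₁ · sin φ₂ − sin φ₁ · cos φ₂ · cos Δλ )
  = atan2(-0.04335, 0.70035) = -3.542° → normalised to [0°, 360°): 356.458°.

356.5°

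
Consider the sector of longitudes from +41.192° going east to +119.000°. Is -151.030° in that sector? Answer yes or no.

Band width going east from +41.192° to +119.000°: ((119.000 − 41.192) mod 360) = 77.808°.
Offset of -151.030° east of the west edge: ((-151.030 − 41.192) mod 360) = 167.778°.
167.778° > 77.808° ⇒ outside.

No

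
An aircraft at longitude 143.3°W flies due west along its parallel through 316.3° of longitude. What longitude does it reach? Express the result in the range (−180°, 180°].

Start at -143.3°; shift −316.3° → -459.6°.
-459.6° lies outside (−180°, 180°]; add 360° → -99.6°.

99.6°W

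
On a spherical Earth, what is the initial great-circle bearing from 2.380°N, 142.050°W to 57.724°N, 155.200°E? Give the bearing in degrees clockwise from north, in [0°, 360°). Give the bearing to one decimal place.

330.4°

Δλ = 155.200 − -142.050 = 297.250°; wrapped into (−180°, 180°]: -62.750°.
θ = atan2( sin Δλ · cos φ₂ , cos φ₁ · sin φ₂ − sin φ₁ · cos φ₂ · cos Δλ )
  = atan2(-0.47473, 0.83460) = -29.632° → normalised to [0°, 360°): 330.368°.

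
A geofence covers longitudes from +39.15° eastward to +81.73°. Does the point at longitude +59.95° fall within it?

Band width going east from +39.15° to +81.73°: ((81.73 − 39.15) mod 360) = 42.58°.
Offset of +59.95° east of the west edge: ((59.95 − 39.15) mod 360) = 20.80°.
20.80° ≤ 42.58° ⇒ inside.

Yes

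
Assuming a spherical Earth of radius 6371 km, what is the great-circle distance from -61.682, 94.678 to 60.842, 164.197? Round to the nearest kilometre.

14841 km

Δλ = 164.197 − 94.678 = 69.519°.
Δφ = 60.842 − -61.682 = 122.524°.
a = sin²(Δφ/2) + cos φ₁ · cos φ₂ · sin²(Δλ/2) = 0.843952.
c = 2·atan2(√a, √(1−a)) = 2.32939 rad → d = 6371·c ≈ 14840.57 km.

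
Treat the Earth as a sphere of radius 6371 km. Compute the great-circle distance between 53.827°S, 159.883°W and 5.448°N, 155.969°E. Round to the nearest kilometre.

Δλ = 155.969 − -159.883 = 315.852°; wrapped into (−180°, 180°]: -44.148°.
Δφ = 5.448 − -53.827 = 59.275°.
a = sin²(Δφ/2) + cos φ₁ · cos φ₂ · sin²(Δλ/2) = 0.327521.
c = 2·atan2(√a, √(1−a)) = 1.21860 rad → d = 6371·c ≈ 7763.72 km.

7764 km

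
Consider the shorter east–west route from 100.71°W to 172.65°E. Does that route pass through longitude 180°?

Naïve |172.65 − -100.71| = 273.36° > 180°, so the shorter arc goes the other way round — across 180°.
Signed shortest Δλ = ((172.65 − -100.71 + 180) mod 360) − 180 = -86.64°.
Going west by 86.64° from -100.71° passes through 180° before reaching +172.65°.

Yes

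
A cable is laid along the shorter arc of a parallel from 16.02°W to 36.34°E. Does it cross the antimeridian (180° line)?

No

Signed shortest Δλ = ((36.34 − -16.02 + 180) mod 360) − 180 = 52.36°.
Going east by 52.36° from -16.02° reaches +36.34° without touching 180°.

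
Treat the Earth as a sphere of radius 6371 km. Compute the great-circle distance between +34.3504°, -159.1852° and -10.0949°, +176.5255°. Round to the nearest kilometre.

5567 km

Δλ = 176.5255 − -159.1852 = 335.7107°; wrapped into (−180°, 180°]: -24.2893°.
Δφ = -10.0949 − 34.3504 = -44.4453°.
a = sin²(Δφ/2) + cos φ₁ · cos φ₂ · sin²(Δλ/2) = 0.179016.
c = 2·atan2(√a, √(1−a)) = 0.87373 rad → d = 6371·c ≈ 5566.56 km.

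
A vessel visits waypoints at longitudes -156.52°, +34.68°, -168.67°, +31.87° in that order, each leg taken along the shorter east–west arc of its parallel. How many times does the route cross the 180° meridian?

Leg 1: -156.52° → +34.68°, shortest Δλ = -168.8° (west) — crosses 180°.
Leg 2: +34.68° → -168.67°, shortest Δλ = 156.65° (east) — crosses 180°.
Leg 3: -168.67° → +31.87°, shortest Δλ = -159.46° (west) — crosses 180°.
Total crossings: 3.

3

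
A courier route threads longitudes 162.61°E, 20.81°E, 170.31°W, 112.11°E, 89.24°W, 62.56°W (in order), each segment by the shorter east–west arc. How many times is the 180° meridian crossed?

3

Leg 1: +162.61° → +20.81°, shortest Δλ = -141.8° (west) — does not cross 180°.
Leg 2: +20.81° → -170.31°, shortest Δλ = 168.88° (east) — crosses 180°.
Leg 3: -170.31° → +112.11°, shortest Δλ = -77.58° (west) — crosses 180°.
Leg 4: +112.11° → -89.24°, shortest Δλ = 158.65° (east) — crosses 180°.
Leg 5: -89.24° → -62.56°, shortest Δλ = 26.68° (east) — does not cross 180°.
Total crossings: 3.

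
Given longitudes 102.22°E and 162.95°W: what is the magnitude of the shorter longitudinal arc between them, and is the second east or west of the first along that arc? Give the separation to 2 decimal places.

94.83° east

Raw difference: -162.95 − 102.22 = -265.17°.
Normalise into (−180°, 180°]: -265.17° + 360° = 94.83°.
Positive ⇒ the second point lies to the east; separation 94.83°.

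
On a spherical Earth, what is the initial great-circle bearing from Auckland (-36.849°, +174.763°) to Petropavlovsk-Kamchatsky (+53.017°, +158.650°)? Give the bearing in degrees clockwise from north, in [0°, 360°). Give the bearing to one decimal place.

Δλ = 158.650 − 174.763 = -16.113°.
θ = atan2( sin Δλ · cos φ₂ , cos φ₁ · sin φ₂ − sin φ₁ · cos φ₂ · cos Δλ )
  = atan2(-0.16696, 0.98582) = -9.612° → normalised to [0°, 360°): 350.388°.

350.4°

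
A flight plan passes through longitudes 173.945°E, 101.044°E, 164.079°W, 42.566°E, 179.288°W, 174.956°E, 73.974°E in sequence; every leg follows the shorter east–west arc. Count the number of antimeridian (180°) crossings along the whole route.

Leg 1: +173.945° → +101.044°, shortest Δλ = -72.901° (west) — does not cross 180°.
Leg 2: +101.044° → -164.079°, shortest Δλ = 94.877° (east) — crosses 180°.
Leg 3: -164.079° → +42.566°, shortest Δλ = -153.355° (west) — crosses 180°.
Leg 4: +42.566° → -179.288°, shortest Δλ = 138.146° (east) — crosses 180°.
Leg 5: -179.288° → +174.956°, shortest Δλ = -5.756° (west) — crosses 180°.
Leg 6: +174.956° → +73.974°, shortest Δλ = -100.982° (west) — does not cross 180°.
Total crossings: 4.

4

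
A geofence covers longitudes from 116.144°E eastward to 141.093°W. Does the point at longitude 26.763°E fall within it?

Band width going east from +116.144° to -141.093°: ((-141.093 − 116.144) mod 360) = 102.763°.
Offset of +26.763° east of the west edge: ((26.763 − 116.144) mod 360) = 270.619°.
270.619° > 102.763° ⇒ outside.

No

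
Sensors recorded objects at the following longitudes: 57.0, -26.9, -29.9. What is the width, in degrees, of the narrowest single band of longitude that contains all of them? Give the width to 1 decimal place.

Sort the longitudes: -29.9°, -26.9°, +57.0°.
Eastward gaps between consecutive values (wrapping around): 3.0°, 83.9°, 273.1°.
Largest gap = 273.1° ⇒ minimal covering band is its complement: 360° − 273.1° = 86.9°.
Band runs from -29.9° eastward to +57.0°.

86.9°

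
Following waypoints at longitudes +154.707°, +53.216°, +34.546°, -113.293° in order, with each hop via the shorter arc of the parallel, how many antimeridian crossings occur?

Leg 1: +154.707° → +53.216°, shortest Δλ = -101.491° (west) — does not cross 180°.
Leg 2: +53.216° → +34.546°, shortest Δλ = -18.67° (west) — does not cross 180°.
Leg 3: +34.546° → -113.293°, shortest Δλ = -147.839° (west) — does not cross 180°.
Total crossings: 0.

0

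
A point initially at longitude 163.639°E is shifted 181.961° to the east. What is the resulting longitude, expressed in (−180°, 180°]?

Start at +163.639°; shift +181.961° → +345.600°.
+345.600° lies outside (−180°, 180°]; subtract 360° → -14.400°.

14.400°W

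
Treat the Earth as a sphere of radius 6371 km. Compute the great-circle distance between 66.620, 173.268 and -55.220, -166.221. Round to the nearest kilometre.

Δλ = -166.221 − 173.268 = -339.489°; wrapped into (−180°, 180°]: 20.511°.
Δφ = -55.220 − 66.620 = -121.840°.
a = sin²(Δφ/2) + cos φ₁ · cos φ₂ · sin²(Δλ/2) = 0.770950.
c = 2·atan2(√a, √(1−a)) = 2.14349 rad → d = 6371·c ≈ 13656.18 km.

13656 km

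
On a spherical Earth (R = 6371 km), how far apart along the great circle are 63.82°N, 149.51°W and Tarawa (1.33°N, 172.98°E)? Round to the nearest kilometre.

Δλ = 172.98 − -149.51 = 322.49°; wrapped into (−180°, 180°]: -37.51°.
Δφ = 1.33 − 63.82 = -62.49°.
a = sin²(Δφ/2) + cos φ₁ · cos φ₂ · sin²(Δλ/2) = 0.314645.
c = 2·atan2(√a, √(1−a)) = 1.19102 rad → d = 6371·c ≈ 7588.01 km.

7588 km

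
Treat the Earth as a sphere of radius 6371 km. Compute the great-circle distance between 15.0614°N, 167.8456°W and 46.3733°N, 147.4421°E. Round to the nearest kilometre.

5402 km

Δλ = 147.4421 − -167.8456 = 315.2877°; wrapped into (−180°, 180°]: -44.7123°.
Δφ = 46.3733 − 15.0614 = 31.3119°.
a = sin²(Δφ/2) + cos φ₁ · cos φ₂ · sin²(Δλ/2) = 0.169216.
c = 2·atan2(√a, √(1−a)) = 0.84789 rad → d = 6371·c ≈ 5401.89 km.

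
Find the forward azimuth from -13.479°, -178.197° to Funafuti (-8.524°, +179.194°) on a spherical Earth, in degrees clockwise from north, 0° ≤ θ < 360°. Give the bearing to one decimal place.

Δλ = 179.194 − -178.197 = 357.391°; wrapped into (−180°, 180°]: -2.609°.
θ = atan2( sin Δλ · cos φ₂ , cos φ₁ · sin φ₂ − sin φ₁ · cos φ₂ · cos Δλ )
  = atan2(-0.04502, 0.08613) = -27.593° → normalised to [0°, 360°): 332.407°.

332.4°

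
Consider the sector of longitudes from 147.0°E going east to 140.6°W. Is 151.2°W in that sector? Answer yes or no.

Band width going east from +147.0° to -140.6°: ((-140.6 − 147.0) mod 360) = 72.4°.
Offset of -151.2° east of the west edge: ((-151.2 − 147.0) mod 360) = 61.8°.
61.8° ≤ 72.4° ⇒ inside.

Yes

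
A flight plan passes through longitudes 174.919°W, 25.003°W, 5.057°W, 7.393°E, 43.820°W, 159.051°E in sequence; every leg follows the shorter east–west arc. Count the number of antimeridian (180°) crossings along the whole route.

Leg 1: -174.919° → -25.003°, shortest Δλ = 149.916° (east) — does not cross 180°.
Leg 2: -25.003° → -5.057°, shortest Δλ = 19.946° (east) — does not cross 180°.
Leg 3: -5.057° → +7.393°, shortest Δλ = 12.45° (east) — does not cross 180°.
Leg 4: +7.393° → -43.820°, shortest Δλ = -51.213° (west) — does not cross 180°.
Leg 5: -43.820° → +159.051°, shortest Δλ = -157.129° (west) — crosses 180°.
Total crossings: 1.

1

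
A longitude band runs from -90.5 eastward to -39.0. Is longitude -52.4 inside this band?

Yes

Band width going east from -90.5° to -39.0°: ((-39.0 − -90.5) mod 360) = 51.5°.
Offset of -52.4° east of the west edge: ((-52.4 − -90.5) mod 360) = 38.1°.
38.1° ≤ 51.5° ⇒ inside.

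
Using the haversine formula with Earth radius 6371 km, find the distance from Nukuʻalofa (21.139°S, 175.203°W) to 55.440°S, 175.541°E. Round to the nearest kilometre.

3891 km

Δλ = 175.541 − -175.203 = 350.744°; wrapped into (−180°, 180°]: -9.256°.
Δφ = -55.440 − -21.139 = -34.301°.
a = sin²(Δφ/2) + cos φ₁ · cos φ₂ · sin²(Δλ/2) = 0.090400.
c = 2·atan2(√a, √(1−a)) = 0.61078 rad → d = 6371·c ≈ 3891.30 km.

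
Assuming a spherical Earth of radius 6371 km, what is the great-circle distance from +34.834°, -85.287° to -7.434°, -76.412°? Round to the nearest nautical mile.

Δλ = -76.412 − -85.287 = 8.875°.
Δφ = -7.434 − 34.834 = -42.268°.
a = sin²(Δφ/2) + cos φ₁ · cos φ₂ · sin²(Δλ/2) = 0.134869.
c = 2·atan2(√a, √(1−a)) = 0.75209 rad → d = 6371·c ≈ 4791.57 km ≈ 2587.24 nmi.

2587 nmi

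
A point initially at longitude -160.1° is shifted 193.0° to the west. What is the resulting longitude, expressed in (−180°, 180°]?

Start at -160.1°; shift −193.0° → -353.1°.
-353.1° lies outside (−180°, 180°]; add 360° → +6.9°.

+6.9°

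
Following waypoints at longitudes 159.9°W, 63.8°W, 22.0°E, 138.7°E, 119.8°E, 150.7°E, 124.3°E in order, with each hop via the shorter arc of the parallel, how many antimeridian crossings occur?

0

Leg 1: -159.9° → -63.8°, shortest Δλ = 96.1° (east) — does not cross 180°.
Leg 2: -63.8° → +22.0°, shortest Δλ = 85.8° (east) — does not cross 180°.
Leg 3: +22.0° → +138.7°, shortest Δλ = 116.7° (east) — does not cross 180°.
Leg 4: +138.7° → +119.8°, shortest Δλ = -18.9° (west) — does not cross 180°.
Leg 5: +119.8° → +150.7°, shortest Δλ = 30.9° (east) — does not cross 180°.
Leg 6: +150.7° → +124.3°, shortest Δλ = -26.4° (west) — does not cross 180°.
Total crossings: 0.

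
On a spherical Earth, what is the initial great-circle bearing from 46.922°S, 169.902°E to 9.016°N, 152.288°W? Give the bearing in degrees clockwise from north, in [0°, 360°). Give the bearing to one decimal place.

41.8°

Δλ = -152.288 − 169.902 = -322.190°; wrapped into (−180°, 180°]: 37.810°.
θ = atan2( sin Δλ · cos φ₂ , cos φ₁ · sin φ₂ − sin φ₁ · cos φ₂ · cos Δλ )
  = atan2(0.60547, 0.67697) = 41.809° → normalised to [0°, 360°): 41.809°.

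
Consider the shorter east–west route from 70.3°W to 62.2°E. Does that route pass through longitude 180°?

Signed shortest Δλ = ((62.2 − -70.3 + 180) mod 360) − 180 = 132.5°.
Going east by 132.5° from -70.3° reaches +62.2° without touching 180°.

No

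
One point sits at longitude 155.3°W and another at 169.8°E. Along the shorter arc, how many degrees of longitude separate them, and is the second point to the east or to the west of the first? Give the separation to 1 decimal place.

34.9° west

Raw difference: 169.8 − -155.3 = 325.1°.
Normalise into (−180°, 180°]: 325.1° − 360° = -34.9°.
Negative ⇒ the second point lies to the west; separation 34.9°.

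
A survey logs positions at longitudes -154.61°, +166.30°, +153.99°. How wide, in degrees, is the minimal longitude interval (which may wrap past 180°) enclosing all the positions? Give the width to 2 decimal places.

51.40°

Sort the longitudes: -154.61°, +153.99°, +166.30°.
Eastward gaps between consecutive values (wrapping around): 308.60°, 12.31°, 39.09°.
Largest gap = 308.60° ⇒ minimal covering band is its complement: 360° − 308.60° = 51.40°.
Band runs from +153.99° eastward to -154.61°, crossing the antimeridian.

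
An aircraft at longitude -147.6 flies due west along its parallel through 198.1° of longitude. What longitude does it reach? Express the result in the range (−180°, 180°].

+14.3°

Start at -147.6°; shift −198.1° → -345.7°.
-345.7° lies outside (−180°, 180°]; add 360° → +14.3°.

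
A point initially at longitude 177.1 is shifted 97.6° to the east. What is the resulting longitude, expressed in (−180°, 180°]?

Start at +177.1°; shift +97.6° → +274.7°.
+274.7° lies outside (−180°, 180°]; subtract 360° → -85.3°.

-85.3°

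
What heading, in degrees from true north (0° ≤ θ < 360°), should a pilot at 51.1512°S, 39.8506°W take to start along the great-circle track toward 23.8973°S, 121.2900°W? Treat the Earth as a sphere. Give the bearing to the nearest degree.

261°

Δλ = -121.2900 − -39.8506 = -81.4394°.
θ = atan2( sin Δλ · cos φ₂ , cos φ₁ · sin φ₂ − sin φ₁ · cos φ₂ · cos Δλ )
  = atan2(-0.90409, -0.14811) = -99.304° → normalised to [0°, 360°): 260.696°.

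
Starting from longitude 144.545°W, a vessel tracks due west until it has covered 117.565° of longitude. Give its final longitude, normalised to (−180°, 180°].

97.890°E

Start at -144.545°; shift −117.565° → -262.110°.
-262.110° lies outside (−180°, 180°]; add 360° → +97.890°.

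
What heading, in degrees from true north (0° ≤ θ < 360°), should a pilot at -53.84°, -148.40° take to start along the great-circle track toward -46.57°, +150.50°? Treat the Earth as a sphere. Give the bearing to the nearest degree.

255°

Δλ = 150.50 − -148.40 = 298.90°; wrapped into (−180°, 180°]: -61.10°.
θ = atan2( sin Δλ · cos φ₂ , cos φ₁ · sin φ₂ − sin φ₁ · cos φ₂ · cos Δλ )
  = atan2(-0.60185, -0.16026) = -104.910° → normalised to [0°, 360°): 255.090°.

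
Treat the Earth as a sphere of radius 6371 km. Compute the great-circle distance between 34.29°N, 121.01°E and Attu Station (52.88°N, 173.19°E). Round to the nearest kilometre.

Δλ = 173.19 − 121.01 = 52.18°.
Δφ = 52.88 − 34.29 = 18.59°.
a = sin²(Δφ/2) + cos φ₁ · cos φ₂ · sin²(Δλ/2) = 0.122521.
c = 2·atan2(√a, √(1−a)) = 0.71521 rad → d = 6371·c ≈ 4556.58 km.

4557 km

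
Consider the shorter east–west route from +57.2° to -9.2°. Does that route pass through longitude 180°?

Signed shortest Δλ = ((-9.2 − 57.2 + 180) mod 360) − 180 = -66.4°.
Going west by 66.4° from +57.2° reaches -9.2° without touching 180°.

No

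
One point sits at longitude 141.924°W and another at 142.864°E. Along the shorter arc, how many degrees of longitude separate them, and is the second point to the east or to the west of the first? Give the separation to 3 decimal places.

75.212° west

Raw difference: 142.864 − -141.924 = 284.788°.
Normalise into (−180°, 180°]: 284.788° − 360° = -75.212°.
Negative ⇒ the second point lies to the west; separation 75.212°.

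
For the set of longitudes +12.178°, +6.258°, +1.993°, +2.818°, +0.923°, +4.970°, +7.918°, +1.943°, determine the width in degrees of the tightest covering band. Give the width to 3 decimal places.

Sort the longitudes: +0.923°, +1.943°, +1.993°, +2.818°, +4.970°, +6.258°, +7.918°, +12.178°.
Eastward gaps between consecutive values (wrapping around): 1.020°, 0.050°, 0.825°, 2.152°, 1.288°, 1.660°, 4.260°, 348.745°.
Largest gap = 348.745° ⇒ minimal covering band is its complement: 360° − 348.745° = 11.255°.
Band runs from +0.923° eastward to +12.178°.

11.255°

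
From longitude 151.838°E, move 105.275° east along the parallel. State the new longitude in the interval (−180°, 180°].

Start at +151.838°; shift +105.275° → +257.113°.
+257.113° lies outside (−180°, 180°]; subtract 360° → -102.887°.

102.887°W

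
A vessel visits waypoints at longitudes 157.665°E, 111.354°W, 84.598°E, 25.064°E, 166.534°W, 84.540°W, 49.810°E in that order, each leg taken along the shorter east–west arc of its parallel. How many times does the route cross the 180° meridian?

3

Leg 1: +157.665° → -111.354°, shortest Δλ = 90.981° (east) — crosses 180°.
Leg 2: -111.354° → +84.598°, shortest Δλ = -164.048° (west) — crosses 180°.
Leg 3: +84.598° → +25.064°, shortest Δλ = -59.534° (west) — does not cross 180°.
Leg 4: +25.064° → -166.534°, shortest Δλ = 168.402° (east) — crosses 180°.
Leg 5: -166.534° → -84.540°, shortest Δλ = 81.994° (east) — does not cross 180°.
Leg 6: -84.540° → +49.810°, shortest Δλ = 134.35° (east) — does not cross 180°.
Total crossings: 3.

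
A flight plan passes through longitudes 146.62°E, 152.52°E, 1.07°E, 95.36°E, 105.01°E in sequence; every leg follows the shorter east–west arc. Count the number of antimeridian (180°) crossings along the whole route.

0

Leg 1: +146.62° → +152.52°, shortest Δλ = 5.9° (east) — does not cross 180°.
Leg 2: +152.52° → +1.07°, shortest Δλ = -151.45° (west) — does not cross 180°.
Leg 3: +1.07° → +95.36°, shortest Δλ = 94.29° (east) — does not cross 180°.
Leg 4: +95.36° → +105.01°, shortest Δλ = 9.65° (east) — does not cross 180°.
Total crossings: 0.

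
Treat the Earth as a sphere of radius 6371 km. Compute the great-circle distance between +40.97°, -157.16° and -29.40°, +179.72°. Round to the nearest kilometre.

Δλ = 179.72 − -157.16 = 336.88°; wrapped into (−180°, 180°]: -23.12°.
Δφ = -29.40 − 40.97 = -70.37°.
a = sin²(Δφ/2) + cos φ₁ · cos φ₂ · sin²(Δλ/2) = 0.358444.
c = 2·atan2(√a, √(1−a)) = 1.28376 rad → d = 6371·c ≈ 8178.83 km.

8179 km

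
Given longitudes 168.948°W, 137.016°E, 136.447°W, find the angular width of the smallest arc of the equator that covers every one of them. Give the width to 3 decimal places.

Sort the longitudes: -168.948°, -136.447°, +137.016°.
Eastward gaps between consecutive values (wrapping around): 32.501°, 273.463°, 54.036°.
Largest gap = 273.463° ⇒ minimal covering band is its complement: 360° − 273.463° = 86.537°.
Band runs from +137.016° eastward to -136.447°, crossing the antimeridian.

86.537°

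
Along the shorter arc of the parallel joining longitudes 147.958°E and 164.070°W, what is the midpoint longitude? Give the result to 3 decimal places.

Signed shortest Δλ from +147.958° to -164.070° is +47.972°.
Midpoint longitude = +147.958° + (+47.972°)/2 = +147.958° + 23.986° = +171.944°.
(The naïve average (+147.958 + -164.070)/2 = -8.056° is on the wrong side of the globe.)

171.944°E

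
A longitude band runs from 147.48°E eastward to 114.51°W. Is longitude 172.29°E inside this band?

Yes

Band width going east from +147.48° to -114.51°: ((-114.51 − 147.48) mod 360) = 98.01°.
Offset of +172.29° east of the west edge: ((172.29 − 147.48) mod 360) = 24.81°.
24.81° ≤ 98.01° ⇒ inside.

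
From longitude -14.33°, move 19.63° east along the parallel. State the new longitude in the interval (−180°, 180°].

Start at -14.33°; shift +19.63° → +5.30°.
+5.30° already lies in (−180°, 180°].

+5.30°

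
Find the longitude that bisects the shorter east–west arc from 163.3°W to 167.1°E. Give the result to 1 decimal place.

Signed shortest Δλ from -163.3° to +167.1° is -29.6°.
Midpoint longitude = -163.3° + (-29.6°)/2 = -163.3° − 14.8° = -178.1°.
(The naïve average (-163.3 + +167.1)/2 = 1.9° is on the wrong side of the globe.)

178.1°W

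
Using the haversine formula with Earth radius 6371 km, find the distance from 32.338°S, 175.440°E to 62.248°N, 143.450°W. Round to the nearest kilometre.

11141 km

Δλ = -143.450 − 175.440 = -318.890°; wrapped into (−180°, 180°]: 41.110°.
Δφ = 62.248 − -32.338 = 94.586°.
a = sin²(Δφ/2) + cos φ₁ · cos φ₂ · sin²(Δλ/2) = 0.588478.
c = 2·atan2(√a, √(1−a)) = 1.74869 rad → d = 6371·c ≈ 11140.89 km.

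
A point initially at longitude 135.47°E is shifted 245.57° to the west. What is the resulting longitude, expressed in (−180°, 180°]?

Start at +135.47°; shift −245.57° → -110.10°.
-110.10° already lies in (−180°, 180°].

110.10°W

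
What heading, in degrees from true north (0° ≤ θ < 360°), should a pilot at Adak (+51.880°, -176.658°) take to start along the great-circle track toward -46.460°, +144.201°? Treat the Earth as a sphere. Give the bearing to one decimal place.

206.6°

Δλ = 144.201 − -176.658 = 320.859°; wrapped into (−180°, 180°]: -39.141°.
θ = atan2( sin Δλ · cos φ₂ , cos φ₁ · sin φ₂ − sin φ₁ · cos φ₂ · cos Δλ )
  = atan2(-0.43483, -0.86781) = -153.386° → normalised to [0°, 360°): 206.614°.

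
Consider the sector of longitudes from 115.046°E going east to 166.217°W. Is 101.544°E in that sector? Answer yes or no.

No

Band width going east from +115.046° to -166.217°: ((-166.217 − 115.046) mod 360) = 78.737°.
Offset of +101.544° east of the west edge: ((101.544 − 115.046) mod 360) = 346.498°.
346.498° > 78.737° ⇒ outside.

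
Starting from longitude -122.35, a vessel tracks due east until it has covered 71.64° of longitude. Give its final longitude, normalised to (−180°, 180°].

Start at -122.35°; shift +71.64° → -50.71°.
-50.71° already lies in (−180°, 180°].

-50.71°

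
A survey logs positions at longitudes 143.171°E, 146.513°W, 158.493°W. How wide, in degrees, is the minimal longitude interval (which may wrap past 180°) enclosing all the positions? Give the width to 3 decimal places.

70.316°

Sort the longitudes: -158.493°, -146.513°, +143.171°.
Eastward gaps between consecutive values (wrapping around): 11.980°, 289.684°, 58.336°.
Largest gap = 289.684° ⇒ minimal covering band is its complement: 360° − 289.684° = 70.316°.
Band runs from +143.171° eastward to -146.513°, crossing the antimeridian.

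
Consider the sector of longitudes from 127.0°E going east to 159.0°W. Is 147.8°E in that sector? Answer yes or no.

Band width going east from +127.0° to -159.0°: ((-159.0 − 127.0) mod 360) = 74.0°.
Offset of +147.8° east of the west edge: ((147.8 − 127.0) mod 360) = 20.8°.
20.8° ≤ 74.0° ⇒ inside.

Yes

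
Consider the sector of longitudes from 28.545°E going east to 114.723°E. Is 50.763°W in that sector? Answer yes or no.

Band width going east from +28.545° to +114.723°: ((114.723 − 28.545) mod 360) = 86.178°.
Offset of -50.763° east of the west edge: ((-50.763 − 28.545) mod 360) = 280.692°.
280.692° > 86.178° ⇒ outside.

No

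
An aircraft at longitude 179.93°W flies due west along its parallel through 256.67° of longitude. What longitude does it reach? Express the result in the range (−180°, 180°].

76.60°W

Start at -179.93°; shift −256.67° → -436.60°.
-436.60° lies outside (−180°, 180°]; add 360° → -76.60°.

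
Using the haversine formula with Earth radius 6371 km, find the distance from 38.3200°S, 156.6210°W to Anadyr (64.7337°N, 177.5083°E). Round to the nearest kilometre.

Δλ = 177.5083 − -156.6210 = 334.1293°; wrapped into (−180°, 180°]: -25.8707°.
Δφ = 64.7337 − -38.3200 = 103.0537°.
a = sin²(Δφ/2) + cos φ₁ · cos φ₂ · sin²(Δλ/2) = 0.629712.
c = 2·atan2(√a, √(1−a)) = 1.83322 rad → d = 6371·c ≈ 11679.46 km.

11679 km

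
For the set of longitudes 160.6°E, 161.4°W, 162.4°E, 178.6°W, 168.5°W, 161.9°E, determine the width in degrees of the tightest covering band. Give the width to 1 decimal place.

38.0°

Sort the longitudes: -178.6°, -168.5°, -161.4°, +160.6°, +161.9°, +162.4°.
Eastward gaps between consecutive values (wrapping around): 10.1°, 7.1°, 322.0°, 1.3°, 0.5°, 19.0°.
Largest gap = 322.0° ⇒ minimal covering band is its complement: 360° − 322.0° = 38.0°.
Band runs from +160.6° eastward to -161.4°, crossing the antimeridian.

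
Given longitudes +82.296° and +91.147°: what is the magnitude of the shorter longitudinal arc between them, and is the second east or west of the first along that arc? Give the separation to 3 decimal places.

Raw difference: 91.147 − 82.296 = 8.851°.
Normalise into (−180°, 180°]: 8.851° stays 8.851°.
Positive ⇒ the second point lies to the east; separation 8.851°.

8.851° east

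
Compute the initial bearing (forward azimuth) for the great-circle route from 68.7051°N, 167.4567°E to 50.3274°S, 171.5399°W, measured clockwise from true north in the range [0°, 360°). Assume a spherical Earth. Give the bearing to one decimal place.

Δλ = -171.5399 − 167.4567 = -338.9966°; wrapped into (−180°, 180°]: 21.0034°.
θ = atan2( sin Δλ · cos φ₂ , cos φ₁ · sin φ₂ − sin φ₁ · cos φ₂ · cos Δλ )
  = atan2(0.22882, -0.83482) = 164.672° → normalised to [0°, 360°): 164.672°.

164.7°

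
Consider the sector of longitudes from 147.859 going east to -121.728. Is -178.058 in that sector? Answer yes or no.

Yes

Band width going east from +147.859° to -121.728°: ((-121.728 − 147.859) mod 360) = 90.413°.
Offset of -178.058° east of the west edge: ((-178.058 − 147.859) mod 360) = 34.083°.
34.083° ≤ 90.413° ⇒ inside.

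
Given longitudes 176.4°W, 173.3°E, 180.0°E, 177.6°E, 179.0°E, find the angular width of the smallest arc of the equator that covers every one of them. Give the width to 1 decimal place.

10.3°

Sort the longitudes: -176.4°, +173.3°, +177.6°, +179.0°, +180.0°.
Eastward gaps between consecutive values (wrapping around): 349.7°, 4.3°, 1.4°, 1.0°, 3.6°.
Largest gap = 349.7° ⇒ minimal covering band is its complement: 360° − 349.7° = 10.3°.
Band runs from +173.3° eastward to -176.4°, crossing the antimeridian.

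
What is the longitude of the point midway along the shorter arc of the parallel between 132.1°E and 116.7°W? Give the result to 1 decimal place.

Signed shortest Δλ from +132.1° to -116.7° is +111.2°.
Midpoint longitude = +132.1° + (+111.2°)/2 = +132.1° + 55.6° = +187.7°.
Normalise into (−180°, 180°]: -172.3°.
(The naïve average (+132.1 + -116.7)/2 = 7.7° is on the wrong side of the globe.)

172.3°W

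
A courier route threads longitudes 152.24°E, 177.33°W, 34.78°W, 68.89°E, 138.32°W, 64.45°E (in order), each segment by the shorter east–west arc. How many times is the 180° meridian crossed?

Leg 1: +152.24° → -177.33°, shortest Δλ = 30.43° (east) — crosses 180°.
Leg 2: -177.33° → -34.78°, shortest Δλ = 142.55° (east) — does not cross 180°.
Leg 3: -34.78° → +68.89°, shortest Δλ = 103.67° (east) — does not cross 180°.
Leg 4: +68.89° → -138.32°, shortest Δλ = 152.79° (east) — crosses 180°.
Leg 5: -138.32° → +64.45°, shortest Δλ = -157.23° (west) — crosses 180°.
Total crossings: 3.

3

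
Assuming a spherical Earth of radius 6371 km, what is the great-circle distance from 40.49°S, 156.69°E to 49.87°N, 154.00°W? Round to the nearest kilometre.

11140 km

Δλ = -154.00 − 156.69 = -310.69°; wrapped into (−180°, 180°]: 49.31°.
Δφ = 49.87 − -40.49 = 90.36°.
a = sin²(Δφ/2) + cos φ₁ · cos φ₂ · sin²(Δλ/2) = 0.588440.
c = 2·atan2(√a, √(1−a)) = 1.74861 rad → d = 6371·c ≈ 11140.41 km.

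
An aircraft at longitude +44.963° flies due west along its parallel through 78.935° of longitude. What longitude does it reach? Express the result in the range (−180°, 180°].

-33.972°

Start at +44.963°; shift −78.935° → -33.972°.
-33.972° already lies in (−180°, 180°].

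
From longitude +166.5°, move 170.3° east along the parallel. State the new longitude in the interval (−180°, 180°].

-23.2°

Start at +166.5°; shift +170.3° → +336.8°.
+336.8° lies outside (−180°, 180°]; subtract 360° → -23.2°.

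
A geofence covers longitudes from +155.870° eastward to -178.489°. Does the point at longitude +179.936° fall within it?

Yes

Band width going east from +155.870° to -178.489°: ((-178.489 − 155.870) mod 360) = 25.641°.
Offset of +179.936° east of the west edge: ((179.936 − 155.870) mod 360) = 24.066°.
24.066° ≤ 25.641° ⇒ inside.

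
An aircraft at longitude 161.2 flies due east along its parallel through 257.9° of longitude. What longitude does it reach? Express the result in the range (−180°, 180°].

Start at +161.2°; shift +257.9° → +419.1°.
+419.1° lies outside (−180°, 180°]; subtract 360° → +59.1°.

+59.1°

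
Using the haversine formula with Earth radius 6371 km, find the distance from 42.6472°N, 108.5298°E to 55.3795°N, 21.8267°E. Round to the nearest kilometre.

Δλ = 21.8267 − 108.5298 = -86.7031°.
Δφ = 55.3795 − 42.6472 = 12.7323°.
a = sin²(Δφ/2) + cos φ₁ · cos φ₂ · sin²(Δλ/2) = 0.209222.
c = 2·atan2(√a, √(1−a)) = 0.95016 rad → d = 6371·c ≈ 6053.45 km.

6053 km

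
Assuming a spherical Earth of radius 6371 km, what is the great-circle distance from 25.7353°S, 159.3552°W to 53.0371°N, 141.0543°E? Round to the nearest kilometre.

10472 km

Δλ = 141.0543 − -159.3552 = 300.4095°; wrapped into (−180°, 180°]: -59.5905°.
Δφ = 53.0371 − -25.7353 = 78.7724°.
a = sin²(Δφ/2) + cos φ₁ · cos φ₂ · sin²(Δλ/2) = 0.536387.
c = 2·atan2(√a, √(1−a)) = 1.64364 rad → d = 6371·c ≈ 10471.60 km.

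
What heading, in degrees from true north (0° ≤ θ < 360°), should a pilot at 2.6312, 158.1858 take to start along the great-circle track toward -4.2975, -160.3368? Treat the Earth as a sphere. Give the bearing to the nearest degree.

99°

Δλ = -160.3368 − 158.1858 = -318.5226°; wrapped into (−180°, 180°]: 41.4774°.
θ = atan2( sin Δλ · cos φ₂ , cos φ₁ · sin φ₂ − sin φ₁ · cos φ₂ · cos Δλ )
  = atan2(0.66046, -0.10915) = 99.384° → normalised to [0°, 360°): 99.384°.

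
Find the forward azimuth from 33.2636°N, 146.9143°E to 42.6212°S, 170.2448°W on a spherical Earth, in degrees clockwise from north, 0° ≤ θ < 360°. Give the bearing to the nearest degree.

Δλ = -170.2448 − 146.9143 = -317.1591°; wrapped into (−180°, 180°]: 42.8409°.
θ = atan2( sin Δλ · cos φ₂ , cos φ₁ · sin φ₂ − sin φ₁ · cos φ₂ · cos Δλ )
  = atan2(0.50035, -0.86214) = 149.871° → normalised to [0°, 360°): 149.871°.

150°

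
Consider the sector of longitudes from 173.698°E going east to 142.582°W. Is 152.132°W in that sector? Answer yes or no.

Yes

Band width going east from +173.698° to -142.582°: ((-142.582 − 173.698) mod 360) = 43.720°.
Offset of -152.132° east of the west edge: ((-152.132 − 173.698) mod 360) = 34.170°.
34.170° ≤ 43.720° ⇒ inside.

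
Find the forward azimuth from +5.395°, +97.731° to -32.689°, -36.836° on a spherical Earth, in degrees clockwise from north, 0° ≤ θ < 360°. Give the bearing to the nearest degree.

231°

Δλ = -36.836 − 97.731 = -134.567°.
θ = atan2( sin Δλ · cos φ₂ , cos φ₁ · sin φ₂ − sin φ₁ · cos φ₂ · cos Δλ )
  = atan2(-0.59959, -0.48216) = -128.804° → normalised to [0°, 360°): 231.196°.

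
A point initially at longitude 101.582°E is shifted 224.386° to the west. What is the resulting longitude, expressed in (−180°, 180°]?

Start at +101.582°; shift −224.386° → -122.804°.
-122.804° already lies in (−180°, 180°].

122.804°W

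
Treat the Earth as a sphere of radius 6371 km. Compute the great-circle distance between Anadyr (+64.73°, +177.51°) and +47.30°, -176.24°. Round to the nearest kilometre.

Δλ = -176.24 − 177.51 = -353.75°; wrapped into (−180°, 180°]: 6.25°.
Δφ = 47.30 − 64.73 = -17.43°.
a = sin²(Δφ/2) + cos φ₁ · cos φ₂ · sin²(Δλ/2) = 0.023819.
c = 2·atan2(√a, √(1−a)) = 0.30990 rad → d = 6371·c ≈ 1974.40 km.

1974 km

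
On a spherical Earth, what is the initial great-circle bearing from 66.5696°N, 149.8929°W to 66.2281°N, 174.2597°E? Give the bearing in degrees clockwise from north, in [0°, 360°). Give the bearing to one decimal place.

285.2°

Δλ = 174.2597 − -149.8929 = 324.1526°; wrapped into (−180°, 180°]: -35.8474°.
θ = atan2( sin Δλ · cos φ₂ , cos φ₁ · sin φ₂ − sin φ₁ · cos φ₂ · cos Δλ )
  = atan2(-0.23606, 0.06410) = -74.809° → normalised to [0°, 360°): 285.191°.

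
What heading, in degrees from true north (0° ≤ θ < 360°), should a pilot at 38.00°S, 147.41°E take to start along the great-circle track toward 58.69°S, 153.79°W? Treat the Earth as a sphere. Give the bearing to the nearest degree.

139°

Δλ = -153.79 − 147.41 = -301.20°; wrapped into (−180°, 180°]: 58.80°.
θ = atan2( sin Δλ · cos φ₂ , cos φ₁ · sin φ₂ − sin φ₁ · cos φ₂ · cos Δλ )
  = atan2(0.44451, -0.50751) = 138.787° → normalised to [0°, 360°): 138.787°.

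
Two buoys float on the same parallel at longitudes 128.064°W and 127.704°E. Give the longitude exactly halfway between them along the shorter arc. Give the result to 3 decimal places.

Signed shortest Δλ from -128.064° to +127.704° is -104.232°.
Midpoint longitude = -128.064° + (-104.232°)/2 = -128.064° − 52.116° = -180.180°.
Normalise into (−180°, 180°]: +179.820°.
(The naïve average (-128.064 + +127.704)/2 = -0.18° is on the wrong side of the globe.)

179.820°E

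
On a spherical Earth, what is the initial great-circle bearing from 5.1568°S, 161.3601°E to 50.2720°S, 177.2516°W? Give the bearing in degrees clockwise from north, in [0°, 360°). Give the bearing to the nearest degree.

162°

Δλ = -177.2516 − 161.3601 = -338.6117°; wrapped into (−180°, 180°]: 21.3883°.
θ = atan2( sin Δλ · cos φ₂ , cos φ₁ · sin φ₂ − sin φ₁ · cos φ₂ · cos Δλ )
  = atan2(0.23309, -0.71248) = 161.885° → normalised to [0°, 360°): 161.885°.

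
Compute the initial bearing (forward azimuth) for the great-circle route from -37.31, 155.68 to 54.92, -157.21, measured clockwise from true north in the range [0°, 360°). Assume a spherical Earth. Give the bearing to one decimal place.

25.4°

Δλ = -157.21 − 155.68 = -312.89°; wrapped into (−180°, 180°]: 47.11°.
θ = atan2( sin Δλ · cos φ₂ , cos φ₁ · sin φ₂ − sin φ₁ · cos φ₂ · cos Δλ )
  = atan2(0.42108, 0.88798) = 25.370° → normalised to [0°, 360°): 25.370°.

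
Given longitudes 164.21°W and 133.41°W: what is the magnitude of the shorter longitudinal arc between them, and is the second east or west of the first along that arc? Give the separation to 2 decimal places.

Raw difference: -133.41 − -164.21 = 30.8°.
Normalise into (−180°, 180°]: 30.8° stays 30.8°.
Positive ⇒ the second point lies to the east; separation 30.80°.

30.80° east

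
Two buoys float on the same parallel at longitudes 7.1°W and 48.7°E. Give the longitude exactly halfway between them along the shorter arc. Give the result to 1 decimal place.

20.8°E

Signed shortest Δλ from -7.1° to +48.7° is +55.8°.
Midpoint longitude = -7.1° + (+55.8°)/2 = -7.1° + 27.9° = +20.8°.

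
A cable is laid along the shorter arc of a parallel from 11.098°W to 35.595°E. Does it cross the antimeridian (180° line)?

Signed shortest Δλ = ((35.595 − -11.098 + 180) mod 360) − 180 = 46.693°.
Going east by 46.693° from -11.098° reaches +35.595° without touching 180°.

No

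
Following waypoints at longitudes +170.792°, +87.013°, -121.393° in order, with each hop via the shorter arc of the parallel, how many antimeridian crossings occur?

1

Leg 1: +170.792° → +87.013°, shortest Δλ = -83.779° (west) — does not cross 180°.
Leg 2: +87.013° → -121.393°, shortest Δλ = 151.594° (east) — crosses 180°.
Total crossings: 1.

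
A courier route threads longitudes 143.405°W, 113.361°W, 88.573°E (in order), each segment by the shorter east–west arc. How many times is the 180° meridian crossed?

1

Leg 1: -143.405° → -113.361°, shortest Δλ = 30.044° (east) — does not cross 180°.
Leg 2: -113.361° → +88.573°, shortest Δλ = -158.066° (west) — crosses 180°.
Total crossings: 1.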